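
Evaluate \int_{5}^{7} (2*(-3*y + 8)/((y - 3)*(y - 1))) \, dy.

-5*log(3) + 4*log(2)

Factor the denominator: y**2 - 4*y + 3 = (y - 1)(y - 3).
Partial fractions: 2*(-3*y + 8)/((y - 3)*(y - 1)) = -5/(y - 1) - 1/(y - 3).
An antiderivative is F(y) = -log(y - 3) - 5*log(y - 1).
Then F(7) - F(5) = (-5*log(3) - 7*log(2)) - (-11*log(2)) = -5*log(3) + 4*log(2).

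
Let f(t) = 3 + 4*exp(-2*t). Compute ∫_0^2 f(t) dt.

An antiderivative is F(t) = 3*t - 2*exp(-2*t).
Then F(2) - F(0) = (6 - 2*exp(-4)) - (-2) = 8 - 2*exp(-4).

8 - 2*exp(-4)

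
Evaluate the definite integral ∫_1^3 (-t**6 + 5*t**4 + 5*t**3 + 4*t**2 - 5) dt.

1142/21

By the power rule, an antiderivative is F(t) = -t**7/7 + t**5 + 5*t**4/4 + 4*t**3/3 - 5*t.
Then F(3) - F(1) = (1479/28) - (-131/84) = 1142/21.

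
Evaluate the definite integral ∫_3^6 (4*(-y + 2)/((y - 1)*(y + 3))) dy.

Factor the denominator: y**2 + 2*y - 3 = (y + 3)(y - 1).
Partial fractions: 4*(-y + 2)/((y - 1)*(y + 3)) = -5/(y + 3) + 1/(y - 1).
An antiderivative is F(y) = log(y - 1) - 5*log(y + 3).
Then F(6) - F(3) = (-10*log(3) + log(5)) - (-5*log(3) - 4*log(2)) = -5*log(3) + log(5) + 4*log(2).

-5*log(3) + log(5) + 4*log(2)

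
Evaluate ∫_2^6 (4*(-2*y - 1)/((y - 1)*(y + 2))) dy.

Factor the denominator: y**2 + y - 2 = (y + 2)(y - 1).
Partial fractions: 4*(-2*y - 1)/((y - 1)*(y + 2)) = -4/(y + 2) - 4/(y - 1).
An antiderivative is F(y) = -4*log(y - 1) - 4*log(y + 2).
Then F(6) - F(2) = (-12*log(2) - 4*log(5)) - (-8*log(2)) = -4*log(5) - 4*log(2).

-4*log(5) - 4*log(2)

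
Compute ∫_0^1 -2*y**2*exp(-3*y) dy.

Integrate by parts twice (u = y^2, dv = -2*exp(-3*y) dy).
An antiderivative is F(y) = (18*y**2 + 12*y + 4)*exp(-3*y)/27.
Then F(1) - F(0) = (34*exp(-3)/27) - (4/27) = -4/27 + 34*exp(-3)/27.

-4/27 + 34*exp(-3)/27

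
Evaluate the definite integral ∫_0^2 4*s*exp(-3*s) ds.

4/9 - 28*exp(-6)/9

Integrate by parts once (u = s, dv = 4*exp(-3*s) ds).
An antiderivative is F(s) = (-12*s - 4)*exp(-3*s)/9.
Then F(2) - F(0) = (-28*exp(-6)/9) - (-4/9) = 4/9 - 28*exp(-6)/9.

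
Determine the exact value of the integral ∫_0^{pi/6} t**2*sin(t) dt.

-2 - sqrt(3)*pi**2/72 + pi/6 + sqrt(3)

Integrate by parts twice (u = t^2, dv = sin(t) dt).
An antiderivative is F(t) = -t**2*cos(t) + 2*t*sin(t) + 2*cos(t).
Then F(pi/6) - F(0) = (-sqrt(3)*pi**2/72 + pi/6 + sqrt(3)) - (2) = -2 - sqrt(3)*pi**2/72 + pi/6 + sqrt(3).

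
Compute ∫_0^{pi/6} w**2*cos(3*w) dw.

Integrate by parts twice (u = w^2, dv = cos(3*w) dw).
An antiderivative is F(w) = w**2*sin(3*w)/3 + 2*w*cos(3*w)/9 - 2*sin(3*w)/27.
Then F(pi/6) - F(0) = (-2/27 + pi**2/108) - (0) = -2/27 + pi**2/108.

-2/27 + pi**2/108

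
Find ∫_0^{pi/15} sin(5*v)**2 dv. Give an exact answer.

Use the identity sin^2(5*v) = (1 - cos(10*v))/2.
An antiderivative is F(v) = v/2 - sin(10*v)/20.
Then F(pi/15) - F(0) = (-sqrt(3)/40 + pi/30) - (0) = -sqrt(3)/40 + pi/30.

-sqrt(3)/40 + pi/30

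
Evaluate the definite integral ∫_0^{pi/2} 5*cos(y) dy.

5

An antiderivative is F(y) = 5*sin(y).
Then F(pi/2) - F(0) = (5) - (0) = 5.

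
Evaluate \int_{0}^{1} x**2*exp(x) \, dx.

-2 + E

Integrate by parts twice (u = x^2, dv = exp(x) dx).
An antiderivative is F(x) = (x**2 - 2*x + 2)*exp(x).
Then F(1) - F(0) = (E) - (2) = -2 + E.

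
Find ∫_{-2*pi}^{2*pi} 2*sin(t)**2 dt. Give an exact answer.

Use the identity sin^2(t) = (1 - cos(2*t))/2.
An antiderivative is F(t) = t - sin(2*t)/2.
Then F(2*pi) - F(-2*pi) = (2*pi) - (-2*pi) = 4*pi.

4*pi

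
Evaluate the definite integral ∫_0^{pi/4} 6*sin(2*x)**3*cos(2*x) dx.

Let u = sin(2*x), so du = 2*cos(2*x) dx. When x = 0, u = 0; when x = pi/4, u = 1.
The integral becomes 3·∫ u**3 du from 0 to 1, with antiderivative 3*u**4/4.
Back in x: F(x) = 3*sin(2*x)**4/4.
Then F(pi/4) - F(0) = (3/4) - (0) = 3/4.

3/4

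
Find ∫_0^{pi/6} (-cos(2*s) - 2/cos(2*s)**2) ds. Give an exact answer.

An antiderivative is F(s) = -sin(2*s)/2 - tan(2*s).
Then F(pi/6) - F(0) = (-5*sqrt(3)/4) - (0) = -5*sqrt(3)/4.

-5*sqrt(3)/4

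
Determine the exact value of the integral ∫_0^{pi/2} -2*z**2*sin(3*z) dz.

4/27 + 2*pi/9

Integrate by parts twice (u = z^2, dv = -2*sin(3*z) dz).
An antiderivative is F(z) = 2*z**2*cos(3*z)/3 - 4*z*sin(3*z)/9 - 4*cos(3*z)/27.
Then F(pi/2) - F(0) = (2*pi/9) - (-4/27) = 4/27 + 2*pi/9.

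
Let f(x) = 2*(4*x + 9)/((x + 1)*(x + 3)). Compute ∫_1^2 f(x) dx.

Factor the denominator: x**2 + 4*x + 3 = (x + 3)(x + 1).
Partial fractions: 2*(4*x + 9)/((x + 1)*(x + 3)) = 3/(x + 3) + 5/(x + 1).
An antiderivative is F(x) = 5*log(x + 1) + 3*log(x + 3).
Then F(2) - F(1) = (3*log(5) + 5*log(3)) - (11*log(2)) = -11*log(2) + 3*log(5) + 5*log(3).

-11*log(2) + 3*log(5) + 5*log(3)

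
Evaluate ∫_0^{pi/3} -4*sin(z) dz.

An antiderivative is F(z) = 4*cos(z).
Then F(pi/3) - F(0) = (2) - (4) = -2.

-2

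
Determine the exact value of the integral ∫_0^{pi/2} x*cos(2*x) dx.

Integrate by parts once (u = x, dv = cos(2*x) dx).
An antiderivative is F(x) = x*sin(2*x)/2 + cos(2*x)/4.
Then F(pi/2) - F(0) = (-1/4) - (1/4) = -1/2.

-1/2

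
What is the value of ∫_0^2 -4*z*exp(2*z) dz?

Integrate by parts once (u = z, dv = -4*exp(2*z) dz).
An antiderivative is F(z) = (-2*z + 1)*exp(2*z).
Then F(2) - F(0) = (-3*exp(4)) - (1) = -3*exp(4) - 1.

-3*exp(4) - 1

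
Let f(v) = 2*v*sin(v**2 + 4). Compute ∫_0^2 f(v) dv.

Let u = v**2 + 4, so du = 2*v dv. When v = 0, u = 4; when v = 2, u = 8.
The integral becomes ∫ sin(u) du from 4 to 8, with antiderivative -cos(u).
Back in v: F(v) = -cos(v**2 + 4).
Then F(2) - F(0) = (-cos(8)) - (-cos(4)) = cos(4) - cos(8).

cos(4) - cos(8)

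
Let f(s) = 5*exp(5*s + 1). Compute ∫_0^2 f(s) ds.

Let u = 5*s + 1, so du = 5 ds. When s = 0, u = 1; when s = 2, u = 11.
The integral becomes ∫ exp(u) du from 1 to 11, with antiderivative exp(u).
Back in s: F(s) = exp(5*s + 1).
Then F(2) - F(0) = (exp(11)) - (exp(1)) = -exp(1) + exp(11).

-exp(1) + exp(11)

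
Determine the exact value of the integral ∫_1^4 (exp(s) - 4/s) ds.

-8*log(2) - exp(1) + exp(4)

An antiderivative is F(s) = exp(s) - 4*log(s).
Then F(4) - F(1) = (-8*log(2) + exp(4)) - (exp(1)) = -8*log(2) - exp(1) + exp(4).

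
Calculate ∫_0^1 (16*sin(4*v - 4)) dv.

-4 + 4*cos(4)

Let u = 4*v - 4, so du = 4 dv. When v = 0, u = -4; when v = 1, u = 0.
The integral becomes 4·∫ sin(u) du from -4 to 0, with antiderivative -4*cos(u).
Back in v: F(v) = -4*cos(4*v - 4).
Then F(1) - F(0) = (-4) - (-4*cos(4)) = -4 + 4*cos(4).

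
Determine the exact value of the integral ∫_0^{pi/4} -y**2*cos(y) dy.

sqrt(2)*(-8*pi - pi**2 + 32)/32

Integrate by parts twice (u = y^2, dv = -cos(y) dy).
An antiderivative is F(y) = -y**2*sin(y) - 2*y*cos(y) + 2*sin(y).
Then F(pi/4) - F(0) = (sqrt(2)*(-8*pi - pi**2 + 32)/32) - (0) = sqrt(2)*(-8*pi - pi**2 + 32)/32.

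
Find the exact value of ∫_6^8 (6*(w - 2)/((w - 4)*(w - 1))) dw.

-2*log(5) + 4*log(2) + 2*log(7)

Factor the denominator: w**2 - 5*w + 4 = (w - 1)(w - 4).
Partial fractions: 6*(w - 2)/((w - 4)*(w - 1)) = 2/(w - 1) + 4/(w - 4).
An antiderivative is F(w) = 4*log(w - 4) + 2*log(w - 1).
Then F(8) - F(6) = (2*log(7) + 8*log(2)) - (4*log(2) + 2*log(5)) = -2*log(5) + 4*log(2) + 2*log(7).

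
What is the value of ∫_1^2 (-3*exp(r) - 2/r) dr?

An antiderivative is F(r) = -3*exp(r) - 2*log(r).
Then F(2) - F(1) = (-3*exp(2) - log(4)) - (-3*exp(1)) = -3*exp(2) - log(4) + 3*exp(1).

-3*exp(2) - log(4) + 3*exp(1)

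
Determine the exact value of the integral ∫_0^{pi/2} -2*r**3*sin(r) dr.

12 - 3*pi**2/2

Integrate by parts 3 times (u = r^3, dv = -2*sin(r) dr).
An antiderivative is F(r) = 2*r**3*cos(r) - 6*r**2*sin(r) - 12*r*cos(r) + 12*sin(r).
Then F(pi/2) - F(0) = (12 - 3*pi**2/2) - (0) = 12 - 3*pi**2/2.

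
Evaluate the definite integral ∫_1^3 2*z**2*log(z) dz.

-52/9 + 18*log(3)

Integrate by parts once (u = ln z, dv = 2*z**2 dz).
An antiderivative is F(z) = 2*z**3*(3*log(z) - 1)/9.
Then F(3) - F(1) = (-6 + 18*log(3)) - (-2/9) = -52/9 + 18*log(3).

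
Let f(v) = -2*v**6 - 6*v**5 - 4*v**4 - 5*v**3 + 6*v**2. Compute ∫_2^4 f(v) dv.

-338036/35

By the power rule, an antiderivative is F(v) = -2*v**7/7 - v**6 - 4*v**5/5 - 5*v**4/4 + 2*v**3.
Then F(4) - F(2) = (-342592/35) - (-4556/35) = -338036/35.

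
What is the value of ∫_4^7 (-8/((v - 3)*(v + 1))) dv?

Factor the denominator: v**2 - 2*v - 3 = (v + 1)(v - 3).
Partial fractions: -8/((v - 3)*(v + 1)) = 2/(v + 1) - 2/(v - 3).
An antiderivative is F(v) = -2*log(v - 3) + 2*log(v + 1).
Then F(7) - F(4) = (log(4)) - (log(25)) = log(4/25).

log(4/25)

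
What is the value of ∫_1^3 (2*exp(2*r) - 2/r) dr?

An antiderivative is F(r) = exp(2*r) - 2*log(r).
Then F(3) - F(1) = (-log(9) + exp(6)) - (exp(2)) = -exp(2) - log(9) + exp(6).

-exp(2) - log(9) + exp(6)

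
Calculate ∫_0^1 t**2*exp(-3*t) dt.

2/27 - 17*exp(-3)/27

Integrate by parts twice (u = t^2, dv = exp(-3*t) dt).
An antiderivative is F(t) = (-9*t**2 - 6*t - 2)*exp(-3*t)/27.
Then F(1) - F(0) = (-17*exp(-3)/27) - (-2/27) = 2/27 - 17*exp(-3)/27.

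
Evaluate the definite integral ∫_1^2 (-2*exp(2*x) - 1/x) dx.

An antiderivative is F(x) = -exp(2*x) - log(x).
Then F(2) - F(1) = (-exp(4) - log(2)) - (-exp(2)) = -exp(4) - log(2) + exp(2).

-exp(4) - log(2) + exp(2)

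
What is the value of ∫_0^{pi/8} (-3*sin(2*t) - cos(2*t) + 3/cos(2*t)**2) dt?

An antiderivative is F(t) = -sin(2*t)/2 + 3*cos(2*t)/2 + 3*tan(2*t)/2.
Then F(pi/8) - F(0) = (sqrt(2)/2 + 3/2) - (3/2) = sqrt(2)/2.

sqrt(2)/2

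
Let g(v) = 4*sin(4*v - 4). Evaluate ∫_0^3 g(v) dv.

cos(4) - cos(8)

Let u = 4*v - 4, so du = 4 dv. When v = 0, u = -4; when v = 3, u = 8.
The integral becomes ∫ sin(u) du from -4 to 8, with antiderivative -cos(u).
Back in v: F(v) = -cos(4*v - 4).
Then F(3) - F(0) = (-cos(8)) - (-cos(4)) = cos(4) - cos(8).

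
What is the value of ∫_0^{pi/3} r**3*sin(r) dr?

Integrate by parts 3 times (u = r^3, dv = sin(r) dr).
An antiderivative is F(r) = -r**3*cos(r) + 3*r**2*sin(r) + 6*r*cos(r) - 6*sin(r).
Then F(pi/3) - F(0) = (-3*sqrt(3) - pi**3/54 + sqrt(3)*pi**2/6 + pi) - (0) = -3*sqrt(3) - pi**3/54 + sqrt(3)*pi**2/6 + pi.

-3*sqrt(3) - pi**3/54 + sqrt(3)*pi**2/6 + pi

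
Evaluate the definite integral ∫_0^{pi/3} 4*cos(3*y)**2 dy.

2*pi/3

Use the identity cos^2(3*y) = (1 + cos(6*y))/2.
An antiderivative is F(y) = 2*y + sin(6*y)/3.
Then F(pi/3) - F(0) = (2*pi/3) - (0) = 2*pi/3.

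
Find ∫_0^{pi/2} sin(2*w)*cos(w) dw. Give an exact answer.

2/3

Use the identity sin(2*w)cos(w) = [sin(3*w) + sin(w)]/2.
An antiderivative is F(w) = -cos(w)/2 - cos(3*w)/6.
Then F(pi/2) - F(0) = (0) - (-2/3) = 2/3.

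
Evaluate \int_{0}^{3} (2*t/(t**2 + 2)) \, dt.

Let u = t**2 + 2, so du = 2*t dt. When t = 0, u = 2; when t = 3, u = 11.
The integral becomes ∫ 1/u du from 2 to 11, with antiderivative log(u).
Back in t: F(t) = log(t**2 + 2).
Then F(3) - F(0) = (log(11)) - (log(2)) = log(11/2).

log(11/2)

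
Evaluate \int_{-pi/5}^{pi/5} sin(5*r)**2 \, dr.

pi/5

Use the identity sin^2(5*r) = (1 - cos(10*r))/2.
An antiderivative is F(r) = r/2 - sin(10*r)/20.
Then F(pi/5) - F(-pi/5) = (pi/10) - (-pi/10) = pi/5.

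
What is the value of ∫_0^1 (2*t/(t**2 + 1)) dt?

Let u = t**2 + 1, so du = 2*t dt. When t = 0, u = 1; when t = 1, u = 2.
The integral becomes ∫ 1/u du from 1 to 2, with antiderivative log(u).
Back in t: F(t) = log(t**2 + 1).
Then F(1) - F(0) = (log(2)) - (0) = log(2).

log(2)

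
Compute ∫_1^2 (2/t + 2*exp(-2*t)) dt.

-exp(-4) + exp(-2) + 2*log(2)

An antiderivative is F(t) = 2*log(t) - exp(-2*t).
Then F(2) - F(1) = (-exp(-4) + 2*log(2)) - (-exp(-2)) = -exp(-4) + exp(-2) + 2*log(2).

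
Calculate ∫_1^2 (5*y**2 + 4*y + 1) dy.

By the power rule, an antiderivative is F(y) = 5*y**3/3 + 2*y**2 + y.
Then F(2) - F(1) = (70/3) - (14/3) = 56/3.

56/3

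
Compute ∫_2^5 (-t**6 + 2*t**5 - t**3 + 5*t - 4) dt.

By the power rule, an antiderivative is F(t) = -t**7/7 + t**6/3 - t**4/4 + 5*t**2/2 - 4*t.
Then F(5) - F(2) = (-509555/84) - (22/21) = -169881/28.

-169881/28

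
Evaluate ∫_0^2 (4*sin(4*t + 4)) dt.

-cos(12) + cos(4)

Let u = 4*t + 4, so du = 4 dt. When t = 0, u = 4; when t = 2, u = 12.
The integral becomes ∫ sin(u) du from 4 to 12, with antiderivative -cos(u).
Back in t: F(t) = -cos(4*t + 4).
Then F(2) - F(0) = (-cos(12)) - (-cos(4)) = -cos(12) + cos(4).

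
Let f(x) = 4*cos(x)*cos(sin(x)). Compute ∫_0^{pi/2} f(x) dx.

4*sin(1)

Let u = sin(x), so du = cos(x) dx. When x = 0, u = 0; when x = pi/2, u = 1.
The integral becomes 4·∫ cos(u) du from 0 to 1, with antiderivative 4*sin(u).
Back in x: F(x) = 4*sin(sin(x)).
Then F(pi/2) - F(0) = (4*sin(1)) - (0) = 4*sin(1).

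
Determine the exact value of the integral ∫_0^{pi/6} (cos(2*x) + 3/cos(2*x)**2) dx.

An antiderivative is F(x) = sin(2*x)/2 + 3*tan(2*x)/2.
Then F(pi/6) - F(0) = (7*sqrt(3)/4) - (0) = 7*sqrt(3)/4.

7*sqrt(3)/4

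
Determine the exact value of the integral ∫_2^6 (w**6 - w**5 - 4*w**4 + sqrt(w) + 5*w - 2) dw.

-4*sqrt(2)/3 + 4*sqrt(6) + 2738824/105

By the power rule, an antiderivative is F(w) = w**7/7 - w**6/6 - 4*w**5/5 + 2*w**(3/2)/3 + 5*w**2/2 - 2*w.
Then F(6) - F(2) = (4*sqrt(6) + 912522/35) - (-1258/105 + 4*sqrt(2)/3) = -4*sqrt(2)/3 + 4*sqrt(6) + 2738824/105.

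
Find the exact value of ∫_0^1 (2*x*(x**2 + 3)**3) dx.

175/4

Let u = x**2 + 3, so du = 2*x dx. When x = 0, u = 3; when x = 1, u = 4.
The integral becomes ∫ u**3 du from 3 to 4, with antiderivative u**4/4.
Back in x: F(x) = (x**2 + 3)**4/4.
Then F(1) - F(0) = (64) - (81/4) = 175/4.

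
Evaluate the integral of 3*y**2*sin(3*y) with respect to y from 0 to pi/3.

-4/9 + pi**2/9

Integrate by parts twice (u = y^2, dv = 3*sin(3*y) dy).
An antiderivative is F(y) = -y**2*cos(3*y) + 2*y*sin(3*y)/3 + 2*cos(3*y)/9.
Then F(pi/3) - F(0) = (-2/9 + pi**2/9) - (2/9) = -4/9 + pi**2/9.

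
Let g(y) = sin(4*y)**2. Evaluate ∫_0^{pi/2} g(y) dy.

pi/4

Use the identity sin^2(4*y) = (1 - cos(8*y))/2.
An antiderivative is F(y) = y/2 - sin(8*y)/16.
Then F(pi/2) - F(0) = (pi/4) - (0) = pi/4.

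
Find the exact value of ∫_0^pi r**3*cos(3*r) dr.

Integrate by parts 3 times (u = r^3, dv = cos(3*r) dr).
An antiderivative is F(r) = r**3*sin(3*r)/3 + r**2*cos(3*r)/3 - 2*r*sin(3*r)/9 - 2*cos(3*r)/27.
Then F(pi) - F(0) = (2/27 - pi**2/3) - (-2/27) = 4/27 - pi**2/3.

4/27 - pi**2/3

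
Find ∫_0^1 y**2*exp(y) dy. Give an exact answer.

-2 + E

Integrate by parts twice (u = y^2, dv = exp(y) dy).
An antiderivative is F(y) = (y**2 - 2*y + 2)*exp(y).
Then F(1) - F(0) = (E) - (2) = -2 + E.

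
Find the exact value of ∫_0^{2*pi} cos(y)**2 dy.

pi

Use the identity cos^2(y) = (1 + cos(2*y))/2.
An antiderivative is F(y) = y/2 + sin(2*y)/4.
Then F(2*pi) - F(0) = (pi) - (0) = pi.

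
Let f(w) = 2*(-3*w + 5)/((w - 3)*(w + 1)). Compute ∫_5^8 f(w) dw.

-4*log(3) - 2*log(5) + 6*log(2)

Factor the denominator: w**2 - 2*w - 3 = (w + 1)(w - 3).
Partial fractions: 2*(-3*w + 5)/((w - 3)*(w + 1)) = -4/(w + 1) - 2/(w - 3).
An antiderivative is F(w) = -2*log(w - 3) - 4*log(w + 1).
Then F(8) - F(5) = (-8*log(3) - 2*log(5)) - (-4*log(3) - 6*log(2)) = -4*log(3) - 2*log(5) + 6*log(2).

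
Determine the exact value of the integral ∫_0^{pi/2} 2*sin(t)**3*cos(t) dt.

1/2

Let u = sin(t), so du = cos(t) dt. When t = 0, u = 0; when t = pi/2, u = 1.
The integral becomes 2·∫ u**3 du from 0 to 1, with antiderivative u**4/2.
Back in t: F(t) = sin(t)**4/2.
Then F(pi/2) - F(0) = (1/2) - (0) = 1/2.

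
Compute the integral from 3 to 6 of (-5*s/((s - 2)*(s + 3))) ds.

-log(54)

Factor the denominator: s**2 + s - 6 = (s + 3)(s - 2).
Partial fractions: -5*s/((s - 2)*(s + 3)) = -3/(s + 3) - 2/(s - 2).
An antiderivative is F(s) = -2*log(s - 2) - 3*log(s + 3).
Then F(6) - F(3) = (-6*log(3) - 4*log(2)) - (-3*log(3) - 3*log(2)) = -log(54).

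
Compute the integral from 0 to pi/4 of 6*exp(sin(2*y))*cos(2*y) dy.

Let u = sin(2*y), so du = 2*cos(2*y) dy. When y = 0, u = 0; when y = pi/4, u = 1.
The integral becomes 3·∫ exp(u) du from 0 to 1, with antiderivative 3*exp(u).
Back in y: F(y) = 3*exp(sin(2*y)).
Then F(pi/4) - F(0) = (3*E) - (3) = -3 + 3*E.

-3 + 3*E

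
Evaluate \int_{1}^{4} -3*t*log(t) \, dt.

45/4 - 48*log(2)

Integrate by parts once (u = ln t, dv = -3*t dt).
An antiderivative is F(t) = -3*t**2*(2*log(t) - 1)/4.
Then F(4) - F(1) = (12 - 48*log(2)) - (3/4) = 45/4 - 48*log(2).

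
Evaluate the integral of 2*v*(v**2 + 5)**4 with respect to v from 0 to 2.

55924/5

Let u = v**2 + 5, so du = 2*v dv. When v = 0, u = 5; when v = 2, u = 9.
The integral becomes ∫ u**4 du from 5 to 9, with antiderivative u**5/5.
Back in v: F(v) = (v**2 + 5)**5/5.
Then F(2) - F(0) = (59049/5) - (625) = 55924/5.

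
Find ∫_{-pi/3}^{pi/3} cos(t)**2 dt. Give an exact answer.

sqrt(3)/4 + pi/3

Use the identity cos^2(t) = (1 + cos(2*t))/2.
An antiderivative is F(t) = t/2 + sin(2*t)/4.
Then F(pi/3) - F(-pi/3) = (sqrt(3)/8 + pi/6) - (-pi/6 - sqrt(3)/8) = sqrt(3)/4 + pi/3.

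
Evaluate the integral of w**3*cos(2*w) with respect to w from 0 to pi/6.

-sqrt(3)*pi/16 + sqrt(3)*pi**3/864 + pi**2/96 + 3/16

Integrate by parts 3 times (u = w^3, dv = cos(2*w) dw).
An antiderivative is F(w) = w**3*sin(2*w)/2 + 3*w**2*cos(2*w)/4 - 3*w*sin(2*w)/4 - 3*cos(2*w)/8.
Then F(pi/6) - F(0) = (-sqrt(3)*pi/16 - 3/16 + sqrt(3)*pi**3/864 + pi**2/96) - (-3/8) = -sqrt(3)*pi/16 + sqrt(3)*pi**3/864 + pi**2/96 + 3/16.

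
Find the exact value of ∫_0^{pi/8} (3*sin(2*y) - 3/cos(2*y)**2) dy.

-3*sqrt(2)/4

An antiderivative is F(y) = -3*cos(2*y)/2 - 3*tan(2*y)/2.
Then F(pi/8) - F(0) = (-3/2 - 3*sqrt(2)/4) - (-3/2) = -3*sqrt(2)/4.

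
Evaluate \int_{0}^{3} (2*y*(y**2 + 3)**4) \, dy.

248589/5

Let u = y**2 + 3, so du = 2*y dy. When y = 0, u = 3; when y = 3, u = 12.
The integral becomes ∫ u**4 du from 3 to 12, with antiderivative u**5/5.
Back in y: F(y) = (y**2 + 3)**5/5.
Then F(3) - F(0) = (248832/5) - (243/5) = 248589/5.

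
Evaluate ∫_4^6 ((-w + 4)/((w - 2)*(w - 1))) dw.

-3*log(5) + 2*log(2) + 3*log(3)

Factor the denominator: w**2 - 3*w + 2 = (w - 1)(w - 2).
Partial fractions: (-w + 4)/((w - 2)*(w - 1)) = -3/(w - 1) + 2/(w - 2).
An antiderivative is F(w) = 2*log(w - 2) - 3*log(w - 1).
Then F(6) - F(4) = (-3*log(5) + 4*log(2)) - (log(4/27)) = -3*log(5) + 2*log(2) + 3*log(3).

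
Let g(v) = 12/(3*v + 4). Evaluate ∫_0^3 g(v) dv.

Let u = 3*v + 4, so du = 3 dv. When v = 0, u = 4; when v = 3, u = 13.
The integral becomes 4·∫ 1/u du from 4 to 13, with antiderivative 4*log(u).
Back in v: F(v) = 4*log(3*v + 4).
Then F(3) - F(0) = (4*log(13)) - (8*log(2)) = -8*log(2) + 4*log(13).

-8*log(2) + 4*log(13)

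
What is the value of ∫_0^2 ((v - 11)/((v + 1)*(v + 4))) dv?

Factor the denominator: v**2 + 5*v + 4 = (v + 4)(v + 1).
Partial fractions: (v - 11)/((v + 1)*(v + 4)) = 5/(v + 4) - 4/(v + 1).
An antiderivative is F(v) = -4*log(v + 1) + 5*log(v + 4).
Then F(2) - F(0) = (log(96)) - (10*log(2)) = log(3/32).

log(3/32)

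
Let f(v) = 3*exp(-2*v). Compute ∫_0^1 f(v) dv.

An antiderivative is F(v) = -3*exp(-2*v)/2.
Then F(1) - F(0) = (-3*exp(-2)/2) - (-3/2) = 3/2 - 3*exp(-2)/2.

3/2 - 3*exp(-2)/2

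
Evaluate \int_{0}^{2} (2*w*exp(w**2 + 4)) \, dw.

-exp(4) + exp(8)

Let u = w**2 + 4, so du = 2*w dw. When w = 0, u = 4; when w = 2, u = 8.
The integral becomes ∫ exp(u) du from 4 to 8, with antiderivative exp(u).
Back in w: F(w) = exp(w**2 + 4).
Then F(2) - F(0) = (exp(8)) - (exp(4)) = -exp(4) + exp(8).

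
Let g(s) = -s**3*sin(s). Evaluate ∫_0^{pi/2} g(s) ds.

Integrate by parts 3 times (u = s^3, dv = -sin(s) ds).
An antiderivative is F(s) = s**3*cos(s) - 3*s**2*sin(s) - 6*s*cos(s) + 6*sin(s).
Then F(pi/2) - F(0) = (6 - 3*pi**2/4) - (0) = 6 - 3*pi**2/4.

6 - 3*pi**2/4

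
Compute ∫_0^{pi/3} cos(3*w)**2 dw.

pi/6

Use the identity cos^2(3*w) = (1 + cos(6*w))/2.
An antiderivative is F(w) = w/2 + sin(6*w)/12.
Then F(pi/3) - F(0) = (pi/6) - (0) = pi/6.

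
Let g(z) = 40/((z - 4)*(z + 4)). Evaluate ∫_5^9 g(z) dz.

-5*log(13) + 5*log(5) + 10*log(3)

Factor the denominator: z**2 - 16 = (z + 4)(z - 4).
Partial fractions: 40/((z - 4)*(z + 4)) = -5/(z + 4) + 5/(z - 4).
An antiderivative is F(z) = 5*log(z - 4) - 5*log(z + 4).
Then F(9) - F(5) = (-5*log(13) + 5*log(5)) - (-10*log(3)) = -5*log(13) + 5*log(5) + 10*log(3).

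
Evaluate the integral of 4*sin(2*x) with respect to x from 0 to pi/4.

2

An antiderivative is F(x) = -2*cos(2*x).
Then F(pi/4) - F(0) = (0) - (-2) = 2.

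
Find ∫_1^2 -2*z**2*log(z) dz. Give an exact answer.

14/9 - 16*log(2)/3

Integrate by parts once (u = ln z, dv = -2*z**2 dz).
An antiderivative is F(z) = -2*z**3*(3*log(z) - 1)/9.
Then F(2) - F(1) = (16/9 - 16*log(2)/3) - (2/9) = 14/9 - 16*log(2)/3.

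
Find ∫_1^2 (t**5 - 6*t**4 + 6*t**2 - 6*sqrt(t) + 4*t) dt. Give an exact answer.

-8*sqrt(2) - 27/10

By the power rule, an antiderivative is F(t) = t**6/6 - 6*t**5/5 - 4*t**(3/2) + 2*t**3 + 2*t**2.
Then F(2) - F(1) = (-8*sqrt(2) - 56/15) - (-31/30) = -8*sqrt(2) - 27/10.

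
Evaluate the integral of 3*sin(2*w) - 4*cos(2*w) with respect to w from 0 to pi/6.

3/4 - sqrt(3)

An antiderivative is F(w) = -2*sin(2*w) - 3*cos(2*w)/2.
Then F(pi/6) - F(0) = (-sqrt(3) - 3/4) - (-3/2) = 3/4 - sqrt(3).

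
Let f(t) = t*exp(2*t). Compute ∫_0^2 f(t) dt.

1/4 + 3*exp(4)/4

Integrate by parts once (u = t, dv = exp(2*t) dt).
An antiderivative is F(t) = (2*t - 1)*exp(2*t)/4.
Then F(2) - F(0) = (3*exp(4)/4) - (-1/4) = 1/4 + 3*exp(4)/4.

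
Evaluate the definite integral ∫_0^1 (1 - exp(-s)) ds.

An antiderivative is F(s) = s + exp(-s).
Then F(1) - F(0) = (exp(-1) + 1) - (1) = exp(-1).

exp(-1)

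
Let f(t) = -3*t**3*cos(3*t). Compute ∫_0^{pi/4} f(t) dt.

Integrate by parts 3 times (u = t^3, dv = -3*cos(3*t) dt).
An antiderivative is F(t) = -t**3*sin(3*t) - t**2*cos(3*t) + 2*t*sin(3*t)/3 + 2*cos(3*t)/9.
Then F(pi/4) - F(0) = (sqrt(2)*(-9*pi**3 - 128 + 96*pi + 36*pi**2)/1152) - (2/9) = -sqrt(2)*pi**3/128 - 2/9 - sqrt(2)/9 + sqrt(2)*pi/12 + sqrt(2)*pi**2/32.

-sqrt(2)*pi**3/128 - 2/9 - sqrt(2)/9 + sqrt(2)*pi/12 + sqrt(2)*pi**2/32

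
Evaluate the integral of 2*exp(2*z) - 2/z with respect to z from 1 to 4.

An antiderivative is F(z) = exp(2*z) - 2*log(z).
Then F(4) - F(1) = (-log(16) + exp(8)) - (exp(2)) = -exp(2) - log(16) + exp(8).

-exp(2) - log(16) + exp(8)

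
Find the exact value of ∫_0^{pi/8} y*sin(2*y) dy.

sqrt(2)*(4 - pi)/32

Integrate by parts once (u = y, dv = sin(2*y) dy).
An antiderivative is F(y) = -y*cos(2*y)/2 + sin(2*y)/4.
Then F(pi/8) - F(0) = (sqrt(2)*(4 - pi)/32) - (0) = sqrt(2)*(4 - pi)/32.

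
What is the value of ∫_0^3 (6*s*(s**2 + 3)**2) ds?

Let u = s**2 + 3, so du = 2*s ds. When s = 0, u = 3; when s = 3, u = 12.
The integral becomes 3·∫ u**2 du from 3 to 12, with antiderivative u**3.
Back in s: F(s) = (s**2 + 3)**3.
Then F(3) - F(0) = (1728) - (27) = 1701.

1701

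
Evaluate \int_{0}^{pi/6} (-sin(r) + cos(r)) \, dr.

An antiderivative is F(r) = sin(r) + cos(r).
Then F(pi/6) - F(0) = (1/2 + sqrt(3)/2) - (1) = -1/2 + sqrt(3)/2.

-1/2 + sqrt(3)/2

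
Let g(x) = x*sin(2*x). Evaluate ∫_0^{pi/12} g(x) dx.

Integrate by parts once (u = x, dv = sin(2*x) dx).
An antiderivative is F(x) = -x*cos(2*x)/2 + sin(2*x)/4.
Then F(pi/12) - F(0) = (-sqrt(3)*pi/48 + 1/8) - (0) = -sqrt(3)*pi/48 + 1/8.

-sqrt(3)*pi/48 + 1/8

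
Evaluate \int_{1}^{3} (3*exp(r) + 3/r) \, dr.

An antiderivative is F(r) = 3*exp(r) + 3*log(r).
Then F(3) - F(1) = (3*log(3) + 3*exp(3)) - (3*exp(1)) = -3*exp(1) + 3*log(3) + 3*exp(3).

-3*exp(1) + 3*log(3) + 3*exp(3)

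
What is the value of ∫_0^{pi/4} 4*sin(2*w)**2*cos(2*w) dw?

2/3

Let u = sin(2*w), so du = 2*cos(2*w) dw. When w = 0, u = 0; when w = pi/4, u = 1.
The integral becomes 2·∫ u**2 du from 0 to 1, with antiderivative 2*u**3/3.
Back in w: F(w) = 2*sin(2*w)**3/3.
Then F(pi/4) - F(0) = (2/3) - (0) = 2/3.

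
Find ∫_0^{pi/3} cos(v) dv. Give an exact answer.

sqrt(3)/2

An antiderivative is F(v) = sin(v).
Then F(pi/3) - F(0) = (sqrt(3)/2) - (0) = sqrt(3)/2.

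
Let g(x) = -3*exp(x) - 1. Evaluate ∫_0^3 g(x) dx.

An antiderivative is F(x) = -x - 3*exp(x).
Then F(3) - F(0) = (-3*exp(3) - 3) - (-3) = -3*exp(3).

-3*exp(3)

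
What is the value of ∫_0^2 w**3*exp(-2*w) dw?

3/8 - 71*exp(-4)/8

Integrate by parts 3 times (u = w^3, dv = exp(-2*w) dw).
An antiderivative is F(w) = (-4*w**3 - 6*w**2 - 6*w - 3)*exp(-2*w)/8.
Then F(2) - F(0) = (-71*exp(-4)/8) - (-3/8) = 3/8 - 71*exp(-4)/8.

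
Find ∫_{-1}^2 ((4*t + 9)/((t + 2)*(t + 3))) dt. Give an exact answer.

-log(2) + 3*log(5)

Factor the denominator: t**2 + 5*t + 6 = (t + 3)(t + 2).
Partial fractions: (4*t + 9)/((t + 2)*(t + 3)) = 3/(t + 3) + 1/(t + 2).
An antiderivative is F(t) = log(t + 2) + 3*log(t + 3).
Then F(2) - F(-1) = (2*log(2) + 3*log(5)) - (log(8)) = -log(2) + 3*log(5).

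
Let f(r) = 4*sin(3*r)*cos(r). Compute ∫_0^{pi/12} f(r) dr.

5/4 - sqrt(3)/2

Use the identity sin(3*r)cos(r) = [sin(4*r) + sin(2*r)]/2.
An antiderivative is F(r) = -cos(2*r) - cos(4*r)/2.
Then F(pi/12) - F(0) = (-sqrt(3)/2 - 1/4) - (-3/2) = 5/4 - sqrt(3)/2.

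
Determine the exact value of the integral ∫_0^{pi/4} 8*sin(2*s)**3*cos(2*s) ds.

Let u = sin(2*s), so du = 2*cos(2*s) ds. When s = 0, u = 0; when s = pi/4, u = 1.
The integral becomes 4·∫ u**3 du from 0 to 1, with antiderivative u**4.
Back in s: F(s) = sin(2*s)**4.
Then F(pi/4) - F(0) = (1) - (0) = 1.

1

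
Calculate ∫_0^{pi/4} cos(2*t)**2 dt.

pi/8

Use the identity cos^2(2*t) = (1 + cos(4*t))/2.
An antiderivative is F(t) = t/2 + sin(4*t)/8.
Then F(pi/4) - F(0) = (pi/8) - (0) = pi/8.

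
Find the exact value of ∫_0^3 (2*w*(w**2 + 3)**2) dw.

Let u = w**2 + 3, so du = 2*w dw. When w = 0, u = 3; when w = 3, u = 12.
The integral becomes ∫ u**2 du from 3 to 12, with antiderivative u**3/3.
Back in w: F(w) = (w**2 + 3)**3/3.
Then F(3) - F(0) = (576) - (9) = 567.

567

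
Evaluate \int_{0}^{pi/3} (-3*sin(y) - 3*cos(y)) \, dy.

An antiderivative is F(y) = -3*sin(y) + 3*cos(y).
Then F(pi/3) - F(0) = (3/2 - 3*sqrt(3)/2) - (3) = -3*sqrt(3)/2 - 3/2.

-3*sqrt(3)/2 - 3/2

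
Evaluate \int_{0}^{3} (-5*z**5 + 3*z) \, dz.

-594

By the power rule, an antiderivative is F(z) = -5*z**6/6 + 3*z**2/2.
Then F(3) - F(0) = (-594) - (0) = -594.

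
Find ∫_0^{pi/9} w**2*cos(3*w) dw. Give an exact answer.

Integrate by parts twice (u = w^2, dv = cos(3*w) dw).
An antiderivative is F(w) = w**2*sin(3*w)/3 + 2*w*cos(3*w)/9 - 2*sin(3*w)/27.
Then F(pi/9) - F(0) = (-sqrt(3)/27 + sqrt(3)*pi**2/486 + pi/81) - (0) = -sqrt(3)/27 + sqrt(3)*pi**2/486 + pi/81.

-sqrt(3)/27 + sqrt(3)*pi**2/486 + pi/81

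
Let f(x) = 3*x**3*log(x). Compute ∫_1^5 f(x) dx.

Integrate by parts once (u = ln x, dv = 3*x**3 dx).
An antiderivative is F(x) = 3*x**4*(4*log(x) - 1)/16.
Then F(5) - F(1) = (-1875/16 + 1875*log(5)/4) - (-3/16) = -117 + 1875*log(5)/4.

-117 + 1875*log(5)/4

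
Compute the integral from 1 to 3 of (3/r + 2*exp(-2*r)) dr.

-exp(-6) + exp(-2) + 3*log(3)

An antiderivative is F(r) = 3*log(r) - exp(-2*r).
Then F(3) - F(1) = (-exp(-6) + 3*log(3)) - (-exp(-2)) = -exp(-6) + exp(-2) + 3*log(3).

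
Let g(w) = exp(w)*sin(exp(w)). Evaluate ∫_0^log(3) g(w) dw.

cos(1) - cos(3)

Let u = exp(w), so du = exp(w) dw. When w = 0, u = 1; when w = log(3), u = 3.
The integral becomes ∫ sin(u) du from 1 to 3, with antiderivative -cos(u).
Back in w: F(w) = -cos(exp(w)).
Then F(log(3)) - F(0) = (-cos(3)) - (-cos(1)) = cos(1) - cos(3).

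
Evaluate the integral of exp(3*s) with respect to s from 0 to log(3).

Let u = exp(s), so du = exp(s) ds. When s = 0, u = 1; when s = log(3), u = 3.
The integral becomes ∫ u**2 du from 1 to 3, with antiderivative u**3/3.
Back in s: F(s) = exp(3*s)/3.
Then F(log(3)) - F(0) = (9) - (1/3) = 26/3.

26/3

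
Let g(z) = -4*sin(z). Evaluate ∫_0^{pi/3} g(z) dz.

An antiderivative is F(z) = 4*cos(z).
Then F(pi/3) - F(0) = (2) - (4) = -2.

-2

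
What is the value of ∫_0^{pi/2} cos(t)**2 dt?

pi/4

Use the identity cos^2(t) = (1 + cos(2*t))/2.
An antiderivative is F(t) = t/2 + sin(2*t)/4.
Then F(pi/2) - F(0) = (pi/4) - (0) = pi/4.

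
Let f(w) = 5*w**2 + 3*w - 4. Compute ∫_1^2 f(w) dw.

73/6

By the power rule, an antiderivative is F(w) = 5*w**3/3 + 3*w**2/2 - 4*w.
Then F(2) - F(1) = (34/3) - (-5/6) = 73/6.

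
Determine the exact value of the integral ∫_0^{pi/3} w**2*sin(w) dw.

Integrate by parts twice (u = w^2, dv = sin(w) dw).
An antiderivative is F(w) = -w**2*cos(w) + 2*w*sin(w) + 2*cos(w).
Then F(pi/3) - F(0) = (-pi**2/18 + 1 + sqrt(3)*pi/3) - (2) = -1 - pi**2/18 + sqrt(3)*pi/3.

-1 - pi**2/18 + sqrt(3)*pi/3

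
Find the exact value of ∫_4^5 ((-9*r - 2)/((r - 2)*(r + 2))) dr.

-4*log(7) - log(3) + 9*log(2)

Factor the denominator: r**2 - 4 = (r + 2)(r - 2).
Partial fractions: (-9*r - 2)/((r - 2)*(r + 2)) = -4/(r + 2) - 5/(r - 2).
An antiderivative is F(r) = -5*log(r - 2) - 4*log(r + 2).
Then F(5) - F(4) = (-4*log(7) - 5*log(3)) - (-9*log(2) - 4*log(3)) = -4*log(7) - log(3) + 9*log(2).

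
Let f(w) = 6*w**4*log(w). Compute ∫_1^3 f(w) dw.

Integrate by parts once (u = ln w, dv = 6*w**4 dw).
An antiderivative is F(w) = 6*w**5*(5*log(w) - 1)/25.
Then F(3) - F(1) = (-1458/25 + 1458*log(3)/5) - (-6/25) = -1452/25 + 1458*log(3)/5.

-1452/25 + 1458*log(3)/5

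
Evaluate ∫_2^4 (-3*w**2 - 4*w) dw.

By the power rule, an antiderivative is F(w) = -w**3 - 2*w**2.
Then F(4) - F(2) = (-96) - (-16) = -80.

-80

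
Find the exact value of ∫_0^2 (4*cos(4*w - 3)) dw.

Let u = 4*w - 3, so du = 4 dw. When w = 0, u = -3; when w = 2, u = 5.
The integral becomes ∫ cos(u) du from -3 to 5, with antiderivative sin(u).
Back in w: F(w) = sin(4*w - 3).
Then F(2) - F(0) = (sin(5)) - (-sin(3)) = sin(5) + sin(3).

sin(5) + sin(3)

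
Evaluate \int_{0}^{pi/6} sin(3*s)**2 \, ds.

Use the identity sin^2(3*s) = (1 - cos(6*s))/2.
An antiderivative is F(s) = s/2 - sin(6*s)/12.
Then F(pi/6) - F(0) = (pi/12) - (0) = pi/12.

pi/12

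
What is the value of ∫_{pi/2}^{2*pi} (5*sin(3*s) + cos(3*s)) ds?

An antiderivative is F(s) = sin(3*s)/3 - 5*cos(3*s)/3.
Then F(2*pi) - F(pi/2) = (-5/3) - (-1/3) = -4/3.

-4/3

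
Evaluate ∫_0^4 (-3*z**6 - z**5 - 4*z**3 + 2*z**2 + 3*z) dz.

-55256/7

By the power rule, an antiderivative is F(z) = -3*z**7/7 - z**6/6 - z**4 + 2*z**3/3 + 3*z**2/2.
Then F(4) - F(0) = (-55256/7) - (0) = -55256/7.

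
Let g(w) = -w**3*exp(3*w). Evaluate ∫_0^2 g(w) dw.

-46*exp(6)/27 - 2/27

Integrate by parts 3 times (u = w^3, dv = -exp(3*w) dw).
An antiderivative is F(w) = (-9*w**3 + 9*w**2 - 6*w + 2)*exp(3*w)/27.
Then F(2) - F(0) = (-46*exp(6)/27) - (2/27) = -46*exp(6)/27 - 2/27.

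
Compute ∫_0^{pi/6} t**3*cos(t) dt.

Integrate by parts 3 times (u = t^3, dv = cos(t) dt).
An antiderivative is F(t) = t**3*sin(t) + 3*t**2*cos(t) - 6*t*sin(t) - 6*cos(t).
Then F(pi/6) - F(0) = (-3*sqrt(3) - pi/2 + pi**3/432 + sqrt(3)*pi**2/24) - (-6) = -3*sqrt(3) - pi/2 + pi**3/432 + sqrt(3)*pi**2/24 + 6.

-3*sqrt(3) - pi/2 + pi**3/432 + sqrt(3)*pi**2/24 + 6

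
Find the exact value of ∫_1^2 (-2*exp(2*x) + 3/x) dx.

An antiderivative is F(x) = -exp(2*x) + 3*log(x).
Then F(2) - F(1) = (-exp(4) + log(8)) - (-exp(2)) = -exp(4) + log(8) + exp(2).

-exp(4) + log(8) + exp(2)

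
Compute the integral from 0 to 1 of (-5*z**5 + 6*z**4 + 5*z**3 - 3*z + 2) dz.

127/60

By the power rule, an antiderivative is F(z) = -5*z**6/6 + 6*z**5/5 + 5*z**4/4 - 3*z**2/2 + 2*z.
Then F(1) - F(0) = (127/60) - (0) = 127/60.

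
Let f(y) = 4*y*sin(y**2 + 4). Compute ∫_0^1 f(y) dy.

Let u = y**2 + 4, so du = 2*y dy. When y = 0, u = 4; when y = 1, u = 5.
The integral becomes 2·∫ sin(u) du from 4 to 5, with antiderivative -2*cos(u).
Back in y: F(y) = -2*cos(y**2 + 4).
Then F(1) - F(0) = (-2*cos(5)) - (-2*cos(4)) = 2*cos(4) - 2*cos(5).

2*cos(4) - 2*cos(5)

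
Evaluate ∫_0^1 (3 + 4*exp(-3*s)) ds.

An antiderivative is F(s) = 3*s - 4*exp(-3*s)/3.
Then F(1) - F(0) = (3 - 4*exp(-3)/3) - (-4/3) = 13/3 - 4*exp(-3)/3.

13/3 - 4*exp(-3)/3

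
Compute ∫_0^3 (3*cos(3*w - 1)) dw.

Let u = 3*w - 1, so du = 3 dw. When w = 0, u = -1; when w = 3, u = 8.
The integral becomes ∫ cos(u) du from -1 to 8, with antiderivative sin(u).
Back in w: F(w) = sin(3*w - 1).
Then F(3) - F(0) = (sin(8)) - (-sin(1)) = sin(1) + sin(8).

sin(1) + sin(8)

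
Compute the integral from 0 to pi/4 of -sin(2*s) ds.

An antiderivative is F(s) = cos(2*s)/2.
Then F(pi/4) - F(0) = (0) - (1/2) = -1/2.

-1/2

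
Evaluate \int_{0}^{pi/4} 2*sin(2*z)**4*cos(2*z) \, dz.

1/5

Let u = sin(2*z), so du = 2*cos(2*z) dz. When z = 0, u = 0; when z = pi/4, u = 1.
The integral becomes ∫ u**4 du from 0 to 1, with antiderivative u**5/5.
Back in z: F(z) = sin(2*z)**5/5.
Then F(pi/4) - F(0) = (1/5) - (0) = 1/5.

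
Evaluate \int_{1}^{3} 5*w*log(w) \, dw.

Integrate by parts once (u = ln w, dv = 5*w dw).
An antiderivative is F(w) = 5*w**2*(2*log(w) - 1)/4.
Then F(3) - F(1) = (-45/4 + 45*log(3)/2) - (-5/4) = -10 + 45*log(3)/2.

-10 + 45*log(3)/2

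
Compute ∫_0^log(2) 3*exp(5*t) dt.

Let u = exp(t), so du = exp(t) dt. When t = 0, u = 1; when t = log(2), u = 2.
The integral becomes 3·∫ u**4 du from 1 to 2, with antiderivative 3*u**5/5.
Back in t: F(t) = 3*exp(5*t)/5.
Then F(log(2)) - F(0) = (96/5) - (3/5) = 93/5.

93/5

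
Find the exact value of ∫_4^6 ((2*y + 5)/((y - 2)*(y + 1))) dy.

log(40/7)

Factor the denominator: y**2 - y - 2 = (y + 1)(y - 2).
Partial fractions: (2*y + 5)/((y - 2)*(y + 1)) = -1/(y + 1) + 3/(y - 2).
An antiderivative is F(y) = 3*log(y - 2) - log(y + 1).
Then F(6) - F(4) = (log(64/7)) - (log(8/5)) = log(40/7).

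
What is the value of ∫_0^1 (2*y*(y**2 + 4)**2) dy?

61/3

Let u = y**2 + 4, so du = 2*y dy. When y = 0, u = 4; when y = 1, u = 5.
The integral becomes ∫ u**2 du from 4 to 5, with antiderivative u**3/3.
Back in y: F(y) = (y**2 + 4)**3/3.
Then F(1) - F(0) = (125/3) - (64/3) = 61/3.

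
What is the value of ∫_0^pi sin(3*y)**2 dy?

pi/2

Use the identity sin^2(3*y) = (1 - cos(6*y))/2.
An antiderivative is F(y) = y/2 - sin(6*y)/12.
Then F(pi) - F(0) = (pi/2) - (0) = pi/2.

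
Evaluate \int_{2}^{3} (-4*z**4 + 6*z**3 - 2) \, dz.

By the power rule, an antiderivative is F(z) = -4*z**5/5 + 3*z**4/2 - 2*z.
Then F(3) - F(2) = (-789/10) - (-28/5) = -733/10.

-733/10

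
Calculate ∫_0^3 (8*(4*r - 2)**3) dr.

4992

Let u = 4*r - 2, so du = 4 dr. When r = 0, u = -2; when r = 3, u = 10.
The integral becomes 2·∫ u**3 du from -2 to 10, with antiderivative u**4/2.
Back in r: F(r) = (4*r - 2)**4/2.
Then F(3) - F(0) = (5000) - (8) = 4992.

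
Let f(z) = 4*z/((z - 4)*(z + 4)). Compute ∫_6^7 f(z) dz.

-2*log(5) - 4*log(2) + 2*log(3) + 2*log(11)

Factor the denominator: z**2 - 16 = (z + 4)(z - 4).
Partial fractions: 4*z/((z - 4)*(z + 4)) = 2/(z + 4) + 2/(z - 4).
An antiderivative is F(z) = 2*log(z - 4) + 2*log(z + 4).
Then F(7) - F(6) = (2*log(3) + 2*log(11)) - (4*log(2) + 2*log(5)) = -2*log(5) - 4*log(2) + 2*log(3) + 2*log(11).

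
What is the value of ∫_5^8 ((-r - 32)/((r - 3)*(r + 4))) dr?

Factor the denominator: r**2 + r - 12 = (r + 4)(r - 3).
Partial fractions: (-r - 32)/((r - 3)*(r + 4)) = 4/(r + 4) - 5/(r - 3).
An antiderivative is F(r) = -5*log(r - 3) + 4*log(r + 4).
Then F(8) - F(5) = (-5*log(5) + 4*log(3) + 8*log(2)) - (-5*log(2) + 8*log(3)) = -5*log(5) - 4*log(3) + 13*log(2).

-5*log(5) - 4*log(3) + 13*log(2)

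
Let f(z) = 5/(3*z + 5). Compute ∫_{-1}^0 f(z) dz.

An antiderivative is F(z) = 5*log(3*z + 5)/3.
Then F(0) - F(-1) = (5*log(5)/3) - (5*log(2)/3) = -5*log(2)/3 + 5*log(5)/3.

-5*log(2)/3 + 5*log(5)/3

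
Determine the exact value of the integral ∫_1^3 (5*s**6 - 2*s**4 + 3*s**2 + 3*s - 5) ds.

52242/35

By the power rule, an antiderivative is F(s) = 5*s**7/7 - 2*s**5/5 + s**3 + 3*s**2/2 - 5*s.
Then F(3) - F(1) = (104331/70) - (-153/70) = 52242/35.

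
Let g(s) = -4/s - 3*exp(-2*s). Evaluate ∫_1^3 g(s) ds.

-4*log(3) - 3*exp(-2)/2 + 3*exp(-6)/2

An antiderivative is F(s) = -4*log(s) + 3*exp(-2*s)/2.
Then F(3) - F(1) = (-4*log(3) + 3*exp(-6)/2) - (3*exp(-2)/2) = -4*log(3) - 3*exp(-2)/2 + 3*exp(-6)/2.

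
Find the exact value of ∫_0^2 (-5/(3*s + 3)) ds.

-5*log(3)/3

An antiderivative is F(s) = -5*log(3*s + 3)/3.
Then F(2) - F(0) = (-10*log(3)/3) - (-5*log(3)/3) = -5*log(3)/3.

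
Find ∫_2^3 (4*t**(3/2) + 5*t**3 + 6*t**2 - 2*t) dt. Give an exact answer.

By the power rule, an antiderivative is F(t) = 8*t**(5/2)/5 + 5*t**4/4 + 2*t**3 - t**2.
Then F(3) - F(2) = (72*sqrt(3)/5 + 585/4) - (32*sqrt(2)/5 + 32) = -32*sqrt(2)/5 + 72*sqrt(3)/5 + 457/4.

-32*sqrt(2)/5 + 72*sqrt(3)/5 + 457/4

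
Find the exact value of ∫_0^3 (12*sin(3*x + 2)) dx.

Let u = 3*x + 2, so du = 3 dx. When x = 0, u = 2; when x = 3, u = 11.
The integral becomes 4·∫ sin(u) du from 2 to 11, with antiderivative -4*cos(u).
Back in x: F(x) = -4*cos(3*x + 2).
Then F(3) - F(0) = (-4*cos(11)) - (-4*cos(2)) = 4*cos(2) - 4*cos(11).

4*cos(2) - 4*cos(11)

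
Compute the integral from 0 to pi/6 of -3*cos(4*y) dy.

An antiderivative is F(y) = -3*sin(4*y)/4.
Then F(pi/6) - F(0) = (-3*sqrt(3)/8) - (0) = -3*sqrt(3)/8.

-3*sqrt(3)/8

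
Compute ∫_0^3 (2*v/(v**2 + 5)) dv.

Let u = v**2 + 5, so du = 2*v dv. When v = 0, u = 5; when v = 3, u = 14.
The integral becomes ∫ 1/u du from 5 to 14, with antiderivative log(u).
Back in v: F(v) = log(v**2 + 5).
Then F(3) - F(0) = (log(14)) - (log(5)) = log(14/5).

log(14/5)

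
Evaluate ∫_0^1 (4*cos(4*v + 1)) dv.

sin(5) - sin(1)

Let u = 4*v + 1, so du = 4 dv. When v = 0, u = 1; when v = 1, u = 5.
The integral becomes ∫ cos(u) du from 1 to 5, with antiderivative sin(u).
Back in v: F(v) = sin(4*v + 1).
Then F(1) - F(0) = (sin(5)) - (sin(1)) = sin(5) - sin(1).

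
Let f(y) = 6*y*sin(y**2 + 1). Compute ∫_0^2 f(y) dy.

Let u = y**2 + 1, so du = 2*y dy. When y = 0, u = 1; when y = 2, u = 5.
The integral becomes 3·∫ sin(u) du from 1 to 5, with antiderivative -3*cos(u).
Back in y: F(y) = -3*cos(y**2 + 1).
Then F(2) - F(0) = (-3*cos(5)) - (-3*cos(1)) = -3*cos(5) + 3*cos(1).

-3*cos(5) + 3*cos(1)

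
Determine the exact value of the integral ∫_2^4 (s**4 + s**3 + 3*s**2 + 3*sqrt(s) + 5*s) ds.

1802/5 - 4*sqrt(2)

By the power rule, an antiderivative is F(s) = s**5/5 + s**4/4 + 2*s**(3/2) + s**3 + 5*s**2/2.
Then F(4) - F(2) = (1944/5) - (4*sqrt(2) + 142/5) = 1802/5 - 4*sqrt(2).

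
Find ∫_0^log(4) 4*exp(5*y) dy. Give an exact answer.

4092/5

Let u = exp(y), so du = exp(y) dy. When y = 0, u = 1; when y = log(4), u = 4.
The integral becomes 4·∫ u**4 du from 1 to 4, with antiderivative 4*u**5/5.
Back in y: F(y) = 4*exp(5*y)/5.
Then F(log(4)) - F(0) = (4096/5) - (4/5) = 4092/5.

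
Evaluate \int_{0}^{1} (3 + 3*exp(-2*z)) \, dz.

An antiderivative is F(z) = 3*z - 3*exp(-2*z)/2.
Then F(1) - F(0) = (3 - 3*exp(-2)/2) - (-3/2) = 9/2 - 3*exp(-2)/2.

9/2 - 3*exp(-2)/2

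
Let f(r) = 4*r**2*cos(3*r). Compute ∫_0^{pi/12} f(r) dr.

Integrate by parts twice (u = r^2, dv = 4*cos(3*r) dr).
An antiderivative is F(r) = 4*r**2*sin(3*r)/3 + 8*r*cos(3*r)/9 - 8*sin(3*r)/27.
Then F(pi/12) - F(0) = (sqrt(2)*(-32 + pi**2 + 8*pi)/216) - (0) = sqrt(2)*(-32 + pi**2 + 8*pi)/216.

sqrt(2)*(-32 + pi**2 + 8*pi)/216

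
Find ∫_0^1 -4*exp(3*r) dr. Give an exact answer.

4/3 - 4*exp(3)/3

An antiderivative is F(r) = -4*exp(3*r)/3.
Then F(1) - F(0) = (-4*exp(3)/3) - (-4/3) = 4/3 - 4*exp(3)/3.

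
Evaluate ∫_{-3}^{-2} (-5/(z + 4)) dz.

-log(32)

An antiderivative is F(z) = -5*log(z + 4).
Then F(-2) - F(-3) = (-log(32)) - (0) = -log(32).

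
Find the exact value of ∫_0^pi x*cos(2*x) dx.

Integrate by parts once (u = x, dv = cos(2*x) dx).
An antiderivative is F(x) = x*sin(2*x)/2 + cos(2*x)/4.
Then F(pi) - F(0) = (1/4) - (1/4) = 0.

0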